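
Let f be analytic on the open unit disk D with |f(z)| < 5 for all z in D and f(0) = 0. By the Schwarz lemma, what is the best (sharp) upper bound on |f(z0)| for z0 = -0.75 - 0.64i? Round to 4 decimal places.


Step 1: g = f/5 maps D -> D with g(0) = 0, so by the Schwarz lemma |g(z)| <= |z|, i.e. |f(z)| <= 5|z|; this is sharp (f(z) = 5z).
Step 2: |z0|^2 = (-0.75)^2 + (-0.64)^2 = 0.9721
Step 3: |z0| = sqrt(0.9721) = 0.985951
Step 4: Best bound = 5 * |z0| = 5 * 0.985951 = 4.9298

4.9298


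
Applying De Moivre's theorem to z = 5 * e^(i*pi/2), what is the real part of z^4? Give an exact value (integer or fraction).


Step 1: By De Moivre's theorem, z^4 = 5^4 * e^(i*4*pi/2) = 625 * (cos(2*pi) + i*sin(2*pi))
Step 2: |z|^4 = 5^4 = 625
Step 3: Reduce the angle mod 2*pi: 2*pi - 2*pi = 0
Step 4: cos(0) = 1
Step 5: Re(z^4) = 625 * 1 = 625

625


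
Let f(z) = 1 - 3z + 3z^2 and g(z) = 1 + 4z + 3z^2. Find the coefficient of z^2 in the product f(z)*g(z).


Step 1: z^2 term in f*g comes from: (1)*(3z^2) + (-3z)*(4z) + (3z^2)*(1)
Step 2: = 3 - 12 + 3
Step 3: = -6

-6


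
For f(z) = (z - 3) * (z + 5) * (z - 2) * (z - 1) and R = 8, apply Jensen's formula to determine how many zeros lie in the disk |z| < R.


Jensen's formula: (1/2pi)*integral log|f(Re^it)|dt = log|f(0)| + sum_{|a_k|<R} log(R/|a_k|)
Step 1: f(0) = (-3) * 5 * (-2) * (-1) = -30
Step 2: log|f(0)| = log|3| + log|-5| + log|2| + log|1| = 3.4012
Step 3: Zeros inside |z| < 8: 3, -5, 2, 1
Step 4: Jensen sum = log(8/3) + log(8/5) + log(8/2) + log(8/1) = 4.9166
Step 5: n(R) = number of terms in the Jensen sum = count of zeros inside |z| < 8 = 4

4


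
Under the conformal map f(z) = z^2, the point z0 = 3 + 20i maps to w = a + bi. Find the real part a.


Step 1: z0 = 3 + 20i
Step 2: z0^2 = 3^2 - 20^2 + 120i
Step 3: real part = 9 - 400 = -391

-391


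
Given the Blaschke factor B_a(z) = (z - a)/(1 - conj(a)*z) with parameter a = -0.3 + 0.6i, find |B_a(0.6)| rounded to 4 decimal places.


Step 1: Numerator z0 - a = 0.6 - (-0.3 + 0.6i) = 0.9 - 0.6i
Step 2: Denominator 1 - conj(a)*z0 = 1 - (-0.3 - 0.6i)*0.6 = 1.18 + 0.36i
Step 3: |z0 - a|^2 = 0.9^2 + (-0.6)^2 = 1.17; |1 - conj(a)*z0|^2 = 1.18^2 + 0.36^2 = 1.522
Step 4: |B_a(0.6)| = sqrt(1.17 / 1.522) = sqrt(0.768725)
Step 5: = 0.8768

0.8768


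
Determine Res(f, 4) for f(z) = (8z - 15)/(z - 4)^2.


Step 1: Pole of order 2 at z = 4
Step 2: Res = lim d/dz [(z - 4)^2 * f(z)] as z -> 4
Step 3: (z - 4)^2 * f(z) = 8z - 15
Step 4: d/dz[8z - 15] = 8

8


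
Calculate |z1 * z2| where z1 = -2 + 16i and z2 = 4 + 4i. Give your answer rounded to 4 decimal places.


Step 1: |z1| = sqrt((-2)^2 + 16^2) = sqrt(260)
Step 2: |z2| = sqrt(4^2 + 4^2) = sqrt(32)
Step 3: |z1*z2| = |z1|*|z2| = sqrt(260) * sqrt(32) = sqrt(260 * 32) = sqrt(8320)
Step 4: = 91.214

91.214


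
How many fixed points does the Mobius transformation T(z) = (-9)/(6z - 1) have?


Step 1: Fixed points satisfy T(z) = z
Step 2: 6z^2 - z + 9 = 0
Step 3: Discriminant = (-1)^2 - 4*6*9 = -215
Step 4: Number of fixed points = 2

2


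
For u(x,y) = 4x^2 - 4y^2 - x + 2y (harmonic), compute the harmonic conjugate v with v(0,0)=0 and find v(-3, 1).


Step 1: v_x = -u_y = 8y - 2
Step 2: v_y = u_x = 8x - 1
Step 3: v = 8xy - 2x - y + C
Step 4: v(0,0) = 0 => C = 0
Step 5: v(-3, 1) = -19

-19


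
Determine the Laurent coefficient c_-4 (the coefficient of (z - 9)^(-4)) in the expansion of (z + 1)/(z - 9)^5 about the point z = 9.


Step 1: Write the numerator in powers of (z - 9): z + 1 = (z - 9) + (1*9 + 1) = (z - 9) + 10
Step 2: Divide by (z - 9)^5: f(z) = 10(z - 9)^(-5) + (z - 9)^(-4)
Step 3: This finite sum is the Laurent series of f about z = 9.
Step 4: Coefficient of (z - 9)^(-4) = coefficient of (z - 9) in the re-centred numerator = 1

1


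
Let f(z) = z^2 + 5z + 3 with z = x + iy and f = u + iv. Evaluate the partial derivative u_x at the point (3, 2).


Step 1: f(z) = (x+iy)^2 + 5(x+iy) + 3
Step 2: u = (x^2 - y^2) + 5x + 3
Step 3: u_x = 2x + 5
Step 4: At (3, 2): u_x = 6 + 5 = 11

11


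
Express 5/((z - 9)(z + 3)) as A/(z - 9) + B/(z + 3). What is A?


Step 1: Multiply both sides by (z - 9) and set z = 9
Step 2: A = 5 / (9 + 3)
Step 3: A = 5 / 12
Step 4: A = 5/12

5/12


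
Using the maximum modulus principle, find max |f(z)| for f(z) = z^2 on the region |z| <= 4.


Step 1: On |z| = 4, |f(z)| = |z|^2 = 4^2
Step 2: By maximum modulus principle, maximum is on boundary.
Step 3: Maximum = 16 = 16

16


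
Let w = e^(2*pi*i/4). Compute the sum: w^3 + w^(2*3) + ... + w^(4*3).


Step 1: The sum sum_{j=1}^{n} w^(k*j) equals n if n | k, else 0.
Step 2: Here n = 4, k = 3
Step 3: Does n divide k? 4 | 3 -> False
Step 4: Sum = 0

0


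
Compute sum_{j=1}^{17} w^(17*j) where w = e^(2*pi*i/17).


Step 1: The sum sum_{j=1}^{n} w^(k*j) equals n if n | k, else 0.
Step 2: Here n = 17, k = 17
Step 3: Does n divide k? 17 | 17 -> True
Step 4: Sum = 17

17


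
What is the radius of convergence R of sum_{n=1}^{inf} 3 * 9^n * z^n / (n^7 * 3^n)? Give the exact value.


Step 1: General term a_n = 3 * 9^n / (n^7 * 3^n)
Step 2: By the root test, |a_n|^(1/n) = 3^(1/n) * 9 / (n^(7/n) * 3) -> 9/3 as n -> infinity (since 3^(1/n) -> 1 and n^(7/n) -> 1)
Step 3: R = 1/lim|a_n|^(1/n) = 3/9 = 1/3

1/3


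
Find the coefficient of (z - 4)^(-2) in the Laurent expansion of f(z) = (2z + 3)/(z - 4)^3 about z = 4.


Step 1: Write the numerator in powers of (z - 4): 2z + 3 = 2(z - 4) + (2*4 + 3) = 2(z - 4) + 11
Step 2: Divide by (z - 4)^3: f(z) = 11(z - 4)^(-3) + 2(z - 4)^(-2)
Step 3: This finite sum is the Laurent series of f about z = 4.
Step 4: Coefficient of (z - 4)^(-2) = coefficient of (z - 4) in the re-centred numerator = 2

2


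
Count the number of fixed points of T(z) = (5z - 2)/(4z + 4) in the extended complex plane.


Step 1: Fixed points satisfy T(z) = z
Step 2: 4z^2 - z + 2 = 0
Step 3: Discriminant = (-1)^2 - 4*4*2 = -31
Step 4: Number of fixed points = 2

2


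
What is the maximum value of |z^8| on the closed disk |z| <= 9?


Step 1: On |z| = 9, |f(z)| = |z|^8 = 9^8
Step 2: By maximum modulus principle, maximum is on boundary.
Step 3: Maximum = 43046721 = 43046721

43046721


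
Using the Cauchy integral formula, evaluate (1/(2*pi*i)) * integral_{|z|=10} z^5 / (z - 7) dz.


Step 1: f(z) = z^5, a = 7 is inside |z| = 10
Step 2: By Cauchy integral formula: (1/(2pi*i)) * integral = f(a)
Step 3: f(7) = 7^5 = 16807

16807


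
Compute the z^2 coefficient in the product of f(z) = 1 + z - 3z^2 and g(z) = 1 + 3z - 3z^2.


Step 1: z^2 term in f*g comes from: (1)*(-3z^2) + (z)*(3z) + (-3z^2)*(1)
Step 2: = -3 + 3 - 3
Step 3: = -3

-3


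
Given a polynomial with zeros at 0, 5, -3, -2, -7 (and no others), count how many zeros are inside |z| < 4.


Step 1: Check each root:
  z = 0: |0| = 0 < 4
  z = 5: |5| = 5 >= 4
  z = -3: |-3| = 3 < 4
  z = -2: |-2| = 2 < 4
  z = -7: |-7| = 7 >= 4
Step 2: Count = 3

3


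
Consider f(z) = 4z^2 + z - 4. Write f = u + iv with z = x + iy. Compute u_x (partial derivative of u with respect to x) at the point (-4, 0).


Step 1: f(z) = 4(x+iy)^2 + (x+iy) - 4
Step 2: u = 4(x^2 - y^2) + x - 4
Step 3: u_x = 8x + 1
Step 4: At (-4, 0): u_x = -32 + 1 = -31

-31


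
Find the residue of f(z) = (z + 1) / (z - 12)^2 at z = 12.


Step 1: Pole of order 2 at z = 12
Step 2: Res = lim d/dz [(z - 12)^2 * f(z)] as z -> 12
Step 3: (z - 12)^2 * f(z) = z + 1
Step 4: d/dz[z + 1] = 1

1


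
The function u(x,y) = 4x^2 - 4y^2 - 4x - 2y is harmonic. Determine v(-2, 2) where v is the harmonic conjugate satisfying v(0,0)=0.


Step 1: v_x = -u_y = 8y + 2
Step 2: v_y = u_x = 8x - 4
Step 3: v = 8xy + 2x - 4y + C
Step 4: v(0,0) = 0 => C = 0
Step 5: v(-2, 2) = -44

-44


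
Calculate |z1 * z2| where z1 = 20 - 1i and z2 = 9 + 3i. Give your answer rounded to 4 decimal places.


Step 1: |z1| = sqrt(20^2 + (-1)^2) = sqrt(401)
Step 2: |z2| = sqrt(9^2 + 3^2) = sqrt(90)
Step 3: |z1*z2| = |z1|*|z2| = sqrt(401) * sqrt(90) = sqrt(401 * 90) = sqrt(36090)
Step 4: = 189.9737

189.9737


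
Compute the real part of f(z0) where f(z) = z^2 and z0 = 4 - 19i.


Step 1: z0 = 4 - 19i
Step 2: z0^2 = 4^2 - (-19)^2 - 152i
Step 3: real part = 16 - 361 = -345

-345


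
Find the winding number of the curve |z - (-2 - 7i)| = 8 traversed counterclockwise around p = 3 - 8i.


Step 1: Center c = (-2, -7), radius = 8
Step 2: |p - c|^2 = 5^2 + (-1)^2 = 26
Step 3: r^2 = 64
Step 4: |p-c| < r so winding number = 1

1


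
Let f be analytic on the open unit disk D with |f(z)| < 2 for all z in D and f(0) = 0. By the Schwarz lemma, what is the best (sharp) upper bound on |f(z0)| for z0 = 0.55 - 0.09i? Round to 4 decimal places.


Step 1: g = f/2 maps D -> D with g(0) = 0, so by the Schwarz lemma |g(z)| <= |z|, i.e. |f(z)| <= 2|z|; this is sharp (f(z) = 2z).
Step 2: |z0|^2 = 0.55^2 + (-0.09)^2 = 0.3106
Step 3: |z0| = sqrt(0.3106) = 0.557315
Step 4: Best bound = 2 * |z0| = 2 * 0.557315 = 1.1146

1.1146


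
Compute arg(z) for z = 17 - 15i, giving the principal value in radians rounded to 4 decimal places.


Step 1: z = 17 - 15i
Step 2: arg(z) = atan2(-15, 17)
Step 3: arg(z) = -0.723

-0.723


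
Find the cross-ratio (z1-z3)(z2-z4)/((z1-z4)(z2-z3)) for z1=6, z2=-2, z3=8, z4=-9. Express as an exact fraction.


Step 1: (z1-z3)(z2-z4) = (-2) * 7 = -14
Step 2: (z1-z4)(z2-z3) = 15 * (-10) = -150
Step 3: Cross-ratio = 14/150 = 7/75

7/75


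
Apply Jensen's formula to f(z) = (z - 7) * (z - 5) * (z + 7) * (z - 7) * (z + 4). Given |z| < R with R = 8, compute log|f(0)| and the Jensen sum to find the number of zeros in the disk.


Jensen's formula: (1/2pi)*integral log|f(Re^it)|dt = log|f(0)| + sum_{|a_k|<R} log(R/|a_k|)
Step 1: f(0) = (-7) * (-5) * 7 * (-7) * 4 = -6860
Step 2: log|f(0)| = log|7| + log|5| + log|-7| + log|7| + log|-4| = 8.8335
Step 3: Zeros inside |z| < 8: 7, 5, -7, 7, -4
Step 4: Jensen sum = log(8/7) + log(8/5) + log(8/7) + log(8/7) + log(8/4) = 1.5637
Step 5: n(R) = number of terms in the Jensen sum = count of zeros inside |z| < 8 = 5

5


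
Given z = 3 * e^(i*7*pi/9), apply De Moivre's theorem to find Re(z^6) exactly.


Step 1: By De Moivre's theorem, z^6 = 3^6 * e^(i*6*7*pi/9) = 729 * (cos(14*pi/3) + i*sin(14*pi/3))
Step 2: |z|^6 = 3^6 = 729
Step 3: Reduce the angle mod 2*pi: 14*pi/3 - 4*pi = 2*pi/3
Step 4: cos(2*pi/3) = -1/2
Step 5: Re(z^6) = 729 * (-1/2) = -729/2

-729/2


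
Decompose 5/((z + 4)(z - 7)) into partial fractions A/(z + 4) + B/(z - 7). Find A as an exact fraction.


Step 1: Multiply both sides by (z + 4) and set z = -4
Step 2: A = 5 / (-4 - 7)
Step 3: A = 5 / (-11)
Step 4: A = -5/11

-5/11


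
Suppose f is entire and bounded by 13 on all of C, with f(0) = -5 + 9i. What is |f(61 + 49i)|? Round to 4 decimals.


Step 1: By Liouville's theorem, a bounded entire function is constant.
Step 2: f(z) = f(0) = -5 + 9i for all z.
Step 3: |f(w)| = |-5 + 9i| = sqrt(25 + 81)
Step 4: = 10.2956

10.2956


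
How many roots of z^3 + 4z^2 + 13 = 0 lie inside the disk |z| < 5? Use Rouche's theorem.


Step 1: On |z| = 5 the three terms have sizes |z^3| = 5^3 = 125, |4z^2| = 4*5^2 = 100, |13| = 13
Step 2: The dominant term is g(z) = z^3; let h(z) = 4z^2 + 13 so f = g + h
Step 3: On |z| = 5: |g| = 125 and |h| <= 100 + 13 = 113
Step 4: Since 125 > 113, |h| < |g| on |z| = 5, so by Rouche f has the same number of zeros as g inside |z| < 5
Step 5: g(z) = z^3 has 3 zeros (all at the origin) inside |z| < 5. Answer = 3

3


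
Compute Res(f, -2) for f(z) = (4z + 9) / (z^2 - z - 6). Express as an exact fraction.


Step 1: Q(z) = z^2 - z - 6 = (z + 2)(z - 3)
Step 2: Q'(z) = 2z - 1
Step 3: Q'(-2) = -5, P(-2) = 1
Step 4: Res = P(-2)/Q'(-2) = 1/(-5) = -1/5

-1/5


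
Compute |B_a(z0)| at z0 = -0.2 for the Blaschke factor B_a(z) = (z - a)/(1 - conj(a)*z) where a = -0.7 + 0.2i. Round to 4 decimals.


Step 1: Numerator z0 - a = -0.2 - (-0.7 + 0.2i) = 0.5 - 0.2i
Step 2: Denominator 1 - conj(a)*z0 = 1 - (-0.7 - 0.2i)*(-0.2) = 0.86 - 0.04i
Step 3: |z0 - a|^2 = 0.5^2 + (-0.2)^2 = 0.29; |1 - conj(a)*z0|^2 = 0.86^2 + (-0.04)^2 = 0.7412
Step 4: |B_a(-0.2)| = sqrt(0.29 / 0.7412) = sqrt(0.391257)
Step 5: = 0.6255

0.6255


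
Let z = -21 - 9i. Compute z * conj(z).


Step 1: conj(z) = -21 + 9i
Step 2: z * conj(z) = (-21)^2 + (-9)^2
Step 3: = 441 + 81 = 522

522


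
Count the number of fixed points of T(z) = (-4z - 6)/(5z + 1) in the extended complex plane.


Step 1: Fixed points satisfy T(z) = z
Step 2: 5z^2 + 5z + 6 = 0
Step 3: Discriminant = 5^2 - 4*5*6 = -95
Step 4: Number of fixed points = 2

2


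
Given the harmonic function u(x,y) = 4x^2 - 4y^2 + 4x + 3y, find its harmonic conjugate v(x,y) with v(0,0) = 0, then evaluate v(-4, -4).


Step 1: v_x = -u_y = 8y - 3
Step 2: v_y = u_x = 8x + 4
Step 3: v = 8xy - 3x + 4y + C
Step 4: v(0,0) = 0 => C = 0
Step 5: v(-4, -4) = 124

124


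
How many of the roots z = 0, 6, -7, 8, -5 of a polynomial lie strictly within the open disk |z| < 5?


Step 1: Check each root:
  z = 0: |0| = 0 < 5
  z = 6: |6| = 6 >= 5
  z = -7: |-7| = 7 >= 5
  z = 8: |8| = 8 >= 5
  z = -5: |-5| = 5 >= 5
Step 2: Count = 1

1


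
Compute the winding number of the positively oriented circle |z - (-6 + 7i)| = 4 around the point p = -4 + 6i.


Step 1: Center c = (-6, 7), radius = 4
Step 2: |p - c|^2 = 2^2 + (-1)^2 = 5
Step 3: r^2 = 16
Step 4: |p-c| < r so winding number = 1

1


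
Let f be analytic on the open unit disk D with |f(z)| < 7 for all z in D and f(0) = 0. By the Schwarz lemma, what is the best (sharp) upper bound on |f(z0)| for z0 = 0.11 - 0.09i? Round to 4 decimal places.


Step 1: g = f/7 maps D -> D with g(0) = 0, so by the Schwarz lemma |g(z)| <= |z|, i.e. |f(z)| <= 7|z|; this is sharp (f(z) = 7z).
Step 2: |z0|^2 = 0.11^2 + (-0.09)^2 = 0.0202
Step 3: |z0| = sqrt(0.0202) = 0.142127
Step 4: Best bound = 7 * |z0| = 7 * 0.142127 = 0.9949

0.9949


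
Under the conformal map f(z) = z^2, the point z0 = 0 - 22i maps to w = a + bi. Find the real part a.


Step 1: z0 = 0 - 22i
Step 2: z0^2 = 0^2 - (-22)^2 + 0i
Step 3: real part = 0 - 484 = -484

-484


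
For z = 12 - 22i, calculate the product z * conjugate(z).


Step 1: conj(z) = 12 + 22i
Step 2: z * conj(z) = 12^2 + (-22)^2
Step 3: = 144 + 484 = 628

628


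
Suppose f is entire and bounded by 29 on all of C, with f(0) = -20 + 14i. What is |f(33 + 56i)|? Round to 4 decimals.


Step 1: By Liouville's theorem, a bounded entire function is constant.
Step 2: f(z) = f(0) = -20 + 14i for all z.
Step 3: |f(w)| = |-20 + 14i| = sqrt(400 + 196)
Step 4: = 24.4131

24.4131


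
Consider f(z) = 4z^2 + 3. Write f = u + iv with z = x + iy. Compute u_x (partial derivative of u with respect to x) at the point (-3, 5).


Step 1: f(z) = 4(x+iy)^2 + 3
Step 2: u = 4(x^2 - y^2) + 3
Step 3: u_x = 8x + 0
Step 4: At (-3, 5): u_x = -24 + 0 = -24

-24


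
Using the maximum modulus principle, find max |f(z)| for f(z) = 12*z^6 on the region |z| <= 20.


Step 1: On |z| = 20, |f(z)| = 12 * |z|^6 = 12 * 20^6
Step 2: By maximum modulus principle, maximum is on boundary.
Step 3: Maximum = 12 * 64000000 = 768000000

768000000


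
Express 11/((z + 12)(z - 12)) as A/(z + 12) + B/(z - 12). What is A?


Step 1: Multiply both sides by (z + 12) and set z = -12
Step 2: A = 11 / (-12 - 12)
Step 3: A = 11 / (-24)
Step 4: A = -11/24

-11/24


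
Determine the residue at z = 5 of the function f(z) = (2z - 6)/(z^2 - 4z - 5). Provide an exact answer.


Step 1: Q(z) = z^2 - 4z - 5 = (z - 5)(z + 1)
Step 2: Q'(z) = 2z - 4
Step 3: Q'(5) = 6, P(5) = 4
Step 4: Res = P(5)/Q'(5) = 4/6 = 2/3

2/3


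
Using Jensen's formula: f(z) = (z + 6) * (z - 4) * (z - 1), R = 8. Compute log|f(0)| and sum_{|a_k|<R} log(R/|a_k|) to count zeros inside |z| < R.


Jensen's formula: (1/2pi)*integral log|f(Re^it)|dt = log|f(0)| + sum_{|a_k|<R} log(R/|a_k|)
Step 1: f(0) = 6 * (-4) * (-1) = 24
Step 2: log|f(0)| = log|-6| + log|4| + log|1| = 3.1781
Step 3: Zeros inside |z| < 8: -6, 4, 1
Step 4: Jensen sum = log(8/6) + log(8/4) + log(8/1) = 3.0603
Step 5: n(R) = number of terms in the Jensen sum = count of zeros inside |z| < 8 = 3

3


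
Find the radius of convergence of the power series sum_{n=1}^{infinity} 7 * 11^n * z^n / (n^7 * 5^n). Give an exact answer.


Step 1: General term a_n = 7 * 11^n / (n^7 * 5^n)
Step 2: By the root test, |a_n|^(1/n) = 7^(1/n) * 11 / (n^(7/n) * 5) -> 11/5 as n -> infinity (since 7^(1/n) -> 1 and n^(7/n) -> 1)
Step 3: R = 1/lim|a_n|^(1/n) = 5/11

5/11


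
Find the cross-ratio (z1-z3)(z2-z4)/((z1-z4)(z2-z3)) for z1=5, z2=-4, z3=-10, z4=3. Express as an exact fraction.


Step 1: (z1-z3)(z2-z4) = 15 * (-7) = -105
Step 2: (z1-z4)(z2-z3) = 2 * 6 = 12
Step 3: Cross-ratio = -105/12 = -35/4

-35/4


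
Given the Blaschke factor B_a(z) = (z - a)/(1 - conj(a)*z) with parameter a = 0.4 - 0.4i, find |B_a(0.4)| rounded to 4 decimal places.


Step 1: Numerator z0 - a = 0.4 - (0.4 - 0.4i) = 0 + 0.4i
Step 2: Denominator 1 - conj(a)*z0 = 1 - (0.4 + 0.4i)*0.4 = 0.84 - 0.16i
Step 3: |z0 - a|^2 = 0^2 + 0.4^2 = 0.16; |1 - conj(a)*z0|^2 = 0.84^2 + (-0.16)^2 = 0.7312
Step 4: |B_a(0.4)| = sqrt(0.16 / 0.7312) = sqrt(0.218818)
Step 5: = 0.4678

0.4678


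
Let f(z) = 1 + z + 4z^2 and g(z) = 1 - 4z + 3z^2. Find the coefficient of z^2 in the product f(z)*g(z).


Step 1: z^2 term in f*g comes from: (1)*(3z^2) + (z)*(-4z) + (4z^2)*(1)
Step 2: = 3 - 4 + 4
Step 3: = 3

3


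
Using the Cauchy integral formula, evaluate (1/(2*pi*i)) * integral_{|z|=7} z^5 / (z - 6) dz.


Step 1: f(z) = z^5, a = 6 is inside |z| = 7
Step 2: By Cauchy integral formula: (1/(2pi*i)) * integral = f(a)
Step 3: f(6) = 6^5 = 7776

7776


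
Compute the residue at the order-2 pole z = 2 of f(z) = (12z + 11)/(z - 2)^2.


Step 1: Pole of order 2 at z = 2
Step 2: Res = lim d/dz [(z - 2)^2 * f(z)] as z -> 2
Step 3: (z - 2)^2 * f(z) = 12z + 11
Step 4: d/dz[12z + 11] = 12

12


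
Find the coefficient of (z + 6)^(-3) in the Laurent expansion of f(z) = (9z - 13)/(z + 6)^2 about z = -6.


Step 1: Write the numerator in powers of (z + 6): 9z - 13 = 9(z + 6) + (9*(-6) - 13) = 9(z + 6) - 67
Step 2: Divide by (z + 6)^2: f(z) = -67(z + 6)^(-2) + 9(z + 6)^(-1)
Step 3: This finite sum is the Laurent series of f about z = -6.
Step 4: Only the powers -2 and -1 appear, so the coefficient of (z + 6)^(-3) = 0

0


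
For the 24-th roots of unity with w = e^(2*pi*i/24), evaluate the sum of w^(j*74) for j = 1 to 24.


Step 1: The sum sum_{j=1}^{n} w^(k*j) equals n if n | k, else 0.
Step 2: Here n = 24, k = 74
Step 3: Does n divide k? 24 | 74 -> False
Step 4: Sum = 0

0


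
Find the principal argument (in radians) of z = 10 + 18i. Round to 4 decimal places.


Step 1: z = 10 + 18i
Step 2: arg(z) = atan2(18, 10)
Step 3: arg(z) = 1.0637

1.0637


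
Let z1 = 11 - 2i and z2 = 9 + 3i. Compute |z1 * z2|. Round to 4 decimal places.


Step 1: |z1| = sqrt(11^2 + (-2)^2) = sqrt(125)
Step 2: |z2| = sqrt(9^2 + 3^2) = sqrt(90)
Step 3: |z1*z2| = |z1|*|z2| = sqrt(125) * sqrt(90) = sqrt(125 * 90) = sqrt(11250)
Step 4: = 106.066

106.066


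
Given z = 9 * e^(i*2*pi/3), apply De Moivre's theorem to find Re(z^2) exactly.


Step 1: By De Moivre's theorem, z^2 = 9^2 * e^(i*2*2*pi/3) = 81 * (cos(4*pi/3) + i*sin(4*pi/3))
Step 2: |z|^2 = 9^2 = 81
Step 3: The angle 4*pi/3 already lies in [0, 2*pi)
Step 4: cos(4*pi/3) = -1/2
Step 5: Re(z^2) = 81 * (-1/2) = -81/2

-81/2


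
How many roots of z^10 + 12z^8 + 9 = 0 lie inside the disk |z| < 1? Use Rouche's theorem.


Step 1: On |z| = 1 the three terms have sizes |z^10| = 1^10 = 1, |12z^8| = 12*1^8 = 12, |9| = 9
Step 2: The dominant term is g(z) = 12z^8; let h(z) = z^10 + 9 so f = g + h
Step 3: On |z| = 1: |g| = 12 and |h| <= 1 + 9 = 10
Step 4: Since 12 > 10, |h| < |g| on |z| = 1, so by Rouche f has the same number of zeros as g inside |z| < 1
Step 5: g(z) = 12z^8 has 8 zeros (at the origin, multiplicity 8) inside |z| < 1. Answer = 8

8


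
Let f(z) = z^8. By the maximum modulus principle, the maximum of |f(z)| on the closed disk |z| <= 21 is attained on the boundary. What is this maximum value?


Step 1: On |z| = 21, |f(z)| = |z|^8 = 21^8
Step 2: By maximum modulus principle, maximum is on boundary.
Step 3: Maximum = 37822859361 = 37822859361

37822859361


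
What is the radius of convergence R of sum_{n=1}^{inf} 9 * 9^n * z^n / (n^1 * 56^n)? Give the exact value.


Step 1: General term a_n = 9 * 9^n / (n^1 * 56^n)
Step 2: By the root test, |a_n|^(1/n) = 9^(1/n) * 9 / (n^(1/n) * 56) -> 9/56 as n -> infinity (since 9^(1/n) -> 1 and n^(1/n) -> 1)
Step 3: R = 1/lim|a_n|^(1/n) = 56/9

56/9


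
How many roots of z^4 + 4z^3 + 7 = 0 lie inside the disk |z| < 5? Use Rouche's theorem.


Step 1: On |z| = 5 the three terms have sizes |z^4| = 5^4 = 625, |4z^3| = 4*5^3 = 500, |7| = 7
Step 2: The dominant term is g(z) = z^4; let h(z) = 4z^3 + 7 so f = g + h
Step 3: On |z| = 5: |g| = 625 and |h| <= 500 + 7 = 507
Step 4: Since 625 > 507, |h| < |g| on |z| = 5, so by Rouche f has the same number of zeros as g inside |z| < 5
Step 5: g(z) = z^4 has 4 zeros (all at the origin) inside |z| < 5. Answer = 4

4


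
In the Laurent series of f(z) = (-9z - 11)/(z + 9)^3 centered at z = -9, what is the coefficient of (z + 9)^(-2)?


Step 1: Write the numerator in powers of (z + 9): -9z - 11 = -9(z + 9) + (-9*(-9) - 11) = -9(z + 9) + 70
Step 2: Divide by (z + 9)^3: f(z) = 70(z + 9)^(-3) - 9(z + 9)^(-2)
Step 3: This finite sum is the Laurent series of f about z = -9.
Step 4: Coefficient of (z + 9)^(-2) = coefficient of (z + 9) in the re-centred numerator = -9

-9


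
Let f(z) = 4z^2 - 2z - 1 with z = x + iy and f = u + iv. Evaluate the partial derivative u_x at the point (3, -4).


Step 1: f(z) = 4(x+iy)^2 - 2(x+iy) - 1
Step 2: u = 4(x^2 - y^2) - 2x - 1
Step 3: u_x = 8x - 2
Step 4: At (3, -4): u_x = 24 - 2 = 22

22


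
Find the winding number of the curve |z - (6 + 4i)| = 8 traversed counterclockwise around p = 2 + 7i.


Step 1: Center c = (6, 4), radius = 8
Step 2: |p - c|^2 = (-4)^2 + 3^2 = 25
Step 3: r^2 = 64
Step 4: |p-c| < r so winding number = 1

1


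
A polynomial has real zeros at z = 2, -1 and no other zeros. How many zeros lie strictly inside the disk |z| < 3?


Step 1: Check each root:
  z = 2: |2| = 2 < 3
  z = -1: |-1| = 1 < 3
Step 2: Count = 2

2


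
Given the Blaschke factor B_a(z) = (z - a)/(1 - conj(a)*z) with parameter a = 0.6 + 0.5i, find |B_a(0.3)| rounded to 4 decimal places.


Step 1: Numerator z0 - a = 0.3 - (0.6 + 0.5i) = -0.3 - 0.5i
Step 2: Denominator 1 - conj(a)*z0 = 1 - (0.6 - 0.5i)*0.3 = 0.82 + 0.15i
Step 3: |z0 - a|^2 = (-0.3)^2 + (-0.5)^2 = 0.34; |1 - conj(a)*z0|^2 = 0.82^2 + 0.15^2 = 0.6949
Step 4: |B_a(0.3)| = sqrt(0.34 / 0.6949) = sqrt(0.489279)
Step 5: = 0.6995

0.6995


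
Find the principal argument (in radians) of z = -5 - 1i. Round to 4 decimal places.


Step 1: z = -5 - 1i
Step 2: arg(z) = atan2(-1, -5)
Step 3: arg(z) = -2.9442

-2.9442


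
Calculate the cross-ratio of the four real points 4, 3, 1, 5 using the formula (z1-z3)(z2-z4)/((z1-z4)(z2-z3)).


Step 1: (z1-z3)(z2-z4) = 3 * (-2) = -6
Step 2: (z1-z4)(z2-z3) = (-1) * 2 = -2
Step 3: Cross-ratio = 6/2 = 3

3


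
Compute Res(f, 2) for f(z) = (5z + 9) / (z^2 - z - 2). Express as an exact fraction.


Step 1: Q(z) = z^2 - z - 2 = (z - 2)(z + 1)
Step 2: Q'(z) = 2z - 1
Step 3: Q'(2) = 3, P(2) = 19
Step 4: Res = P(2)/Q'(2) = 19/3 = 19/3

19/3


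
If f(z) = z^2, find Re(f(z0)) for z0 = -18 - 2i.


Step 1: z0 = -18 - 2i
Step 2: z0^2 = (-18)^2 - (-2)^2 + 72i
Step 3: real part = 324 - 4 = 320

320


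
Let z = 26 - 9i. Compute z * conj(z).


Step 1: conj(z) = 26 + 9i
Step 2: z * conj(z) = 26^2 + (-9)^2
Step 3: = 676 + 81 = 757

757


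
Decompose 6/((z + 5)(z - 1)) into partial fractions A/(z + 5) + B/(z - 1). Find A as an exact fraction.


Step 1: Multiply both sides by (z + 5) and set z = -5
Step 2: A = 6 / (-5 - 1)
Step 3: A = 6 / (-6)
Step 4: A = -1

-1


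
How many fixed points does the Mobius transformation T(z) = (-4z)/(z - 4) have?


Step 1: Fixed points satisfy T(z) = z
Step 2: z^2 = 0
Step 3: Discriminant = 0^2 - 4*1*0 = 0
Step 4: Number of fixed points = 1

1


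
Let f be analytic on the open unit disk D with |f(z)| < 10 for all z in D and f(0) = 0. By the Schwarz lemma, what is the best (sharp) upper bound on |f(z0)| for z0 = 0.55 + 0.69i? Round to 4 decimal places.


Step 1: g = f/10 maps D -> D with g(0) = 0, so by the Schwarz lemma |g(z)| <= |z|, i.e. |f(z)| <= 10|z|; this is sharp (f(z) = 10z).
Step 2: |z0|^2 = 0.55^2 + 0.69^2 = 0.7786
Step 3: |z0| = sqrt(0.7786) = 0.882383
Step 4: Best bound = 10 * |z0| = 10 * 0.882383 = 8.8238

8.8238


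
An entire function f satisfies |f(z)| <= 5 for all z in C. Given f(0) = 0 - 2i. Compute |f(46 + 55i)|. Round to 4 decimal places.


Step 1: By Liouville's theorem, a bounded entire function is constant.
Step 2: f(z) = f(0) = 0 - 2i for all z.
Step 3: |f(w)| = |0 - 2i| = sqrt(0 + 4)
Step 4: = 2.0

2.0


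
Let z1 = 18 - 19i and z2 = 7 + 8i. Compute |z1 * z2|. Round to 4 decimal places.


Step 1: |z1| = sqrt(18^2 + (-19)^2) = sqrt(685)
Step 2: |z2| = sqrt(7^2 + 8^2) = sqrt(113)
Step 3: |z1*z2| = |z1|*|z2| = sqrt(685) * sqrt(113) = sqrt(685 * 113) = sqrt(77405)
Step 4: = 278.2175

278.2175


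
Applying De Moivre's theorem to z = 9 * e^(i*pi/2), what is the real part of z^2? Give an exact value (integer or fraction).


Step 1: By De Moivre's theorem, z^2 = 9^2 * e^(i*2*pi/2) = 81 * (cos(pi) + i*sin(pi))
Step 2: |z|^2 = 9^2 = 81
Step 3: The angle pi already lies in [0, 2*pi)
Step 4: cos(pi) = -1
Step 5: Re(z^2) = 81 * (-1) = -81

-81


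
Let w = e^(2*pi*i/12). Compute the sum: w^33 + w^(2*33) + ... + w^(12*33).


Step 1: The sum sum_{j=1}^{n} w^(k*j) equals n if n | k, else 0.
Step 2: Here n = 12, k = 33
Step 3: Does n divide k? 12 | 33 -> False
Step 4: Sum = 0

0


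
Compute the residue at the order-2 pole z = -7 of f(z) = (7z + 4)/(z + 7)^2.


Step 1: Pole of order 2 at z = -7
Step 2: Res = lim d/dz [(z + 7)^2 * f(z)] as z -> -7
Step 3: (z + 7)^2 * f(z) = 7z + 4
Step 4: d/dz[7z + 4] = 7

7


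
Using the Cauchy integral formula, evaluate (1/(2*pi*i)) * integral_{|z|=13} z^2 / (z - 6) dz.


Step 1: f(z) = z^2, a = 6 is inside |z| = 13
Step 2: By Cauchy integral formula: (1/(2pi*i)) * integral = f(a)
Step 3: f(6) = 6^2 = 36

36


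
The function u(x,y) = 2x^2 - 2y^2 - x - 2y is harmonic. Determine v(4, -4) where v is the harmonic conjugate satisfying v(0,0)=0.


Step 1: v_x = -u_y = 4y + 2
Step 2: v_y = u_x = 4x - 1
Step 3: v = 4xy + 2x - y + C
Step 4: v(0,0) = 0 => C = 0
Step 5: v(4, -4) = -52

-52


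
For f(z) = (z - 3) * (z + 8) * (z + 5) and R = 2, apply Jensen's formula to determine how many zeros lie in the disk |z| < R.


Jensen's formula: (1/2pi)*integral log|f(Re^it)|dt = log|f(0)| + sum_{|a_k|<R} log(R/|a_k|)
Step 1: f(0) = (-3) * 8 * 5 = -120
Step 2: log|f(0)| = log|3| + log|-8| + log|-5| = 4.7875
Step 3: Zeros inside |z| < 2: none
Step 4: Jensen sum = (empty sum) = 0
Step 5: n(R) = number of terms in the Jensen sum = count of zeros inside |z| < 2 = 0

0


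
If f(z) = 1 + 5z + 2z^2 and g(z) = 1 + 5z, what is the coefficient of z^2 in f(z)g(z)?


Step 1: z^2 term in f*g comes from: (1)*(0) + (5z)*(5z) + (2z^2)*(1)
Step 2: = 0 + 25 + 2
Step 3: = 27

27


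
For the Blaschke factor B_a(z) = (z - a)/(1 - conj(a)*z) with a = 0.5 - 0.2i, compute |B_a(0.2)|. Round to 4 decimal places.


Step 1: Numerator z0 - a = 0.2 - (0.5 - 0.2i) = -0.3 + 0.2i
Step 2: Denominator 1 - conj(a)*z0 = 1 - (0.5 + 0.2i)*0.2 = 0.9 - 0.04i
Step 3: |z0 - a|^2 = (-0.3)^2 + 0.2^2 = 0.13; |1 - conj(a)*z0|^2 = 0.9^2 + (-0.04)^2 = 0.8116
Step 4: |B_a(0.2)| = sqrt(0.13 / 0.8116) = sqrt(0.160177)
Step 5: = 0.4002

0.4002


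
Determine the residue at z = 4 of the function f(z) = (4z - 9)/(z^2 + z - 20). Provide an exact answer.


Step 1: Q(z) = z^2 + z - 20 = (z - 4)(z + 5)
Step 2: Q'(z) = 2z + 1
Step 3: Q'(4) = 9, P(4) = 7
Step 4: Res = P(4)/Q'(4) = 7/9 = 7/9

7/9


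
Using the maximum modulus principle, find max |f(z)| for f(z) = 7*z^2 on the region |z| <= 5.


Step 1: On |z| = 5, |f(z)| = 7 * |z|^2 = 7 * 5^2
Step 2: By maximum modulus principle, maximum is on boundary.
Step 3: Maximum = 7 * 25 = 175

175


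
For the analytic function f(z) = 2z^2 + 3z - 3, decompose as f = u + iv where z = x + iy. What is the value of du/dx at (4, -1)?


Step 1: f(z) = 2(x+iy)^2 + 3(x+iy) - 3
Step 2: u = 2(x^2 - y^2) + 3x - 3
Step 3: u_x = 4x + 3
Step 4: At (4, -1): u_x = 16 + 3 = 19

19


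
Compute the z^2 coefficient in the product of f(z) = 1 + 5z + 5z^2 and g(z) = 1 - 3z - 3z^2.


Step 1: z^2 term in f*g comes from: (1)*(-3z^2) + (5z)*(-3z) + (5z^2)*(1)
Step 2: = -3 - 15 + 5
Step 3: = -13

-13


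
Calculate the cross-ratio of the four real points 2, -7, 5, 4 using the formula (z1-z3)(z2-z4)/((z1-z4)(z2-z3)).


Step 1: (z1-z3)(z2-z4) = (-3) * (-11) = 33
Step 2: (z1-z4)(z2-z3) = (-2) * (-12) = 24
Step 3: Cross-ratio = 33/24 = 11/8

11/8


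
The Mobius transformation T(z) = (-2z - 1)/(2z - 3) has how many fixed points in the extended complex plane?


Step 1: Fixed points satisfy T(z) = z
Step 2: 2z^2 - z + 1 = 0
Step 3: Discriminant = (-1)^2 - 4*2*1 = -7
Step 4: Number of fixed points = 2

2


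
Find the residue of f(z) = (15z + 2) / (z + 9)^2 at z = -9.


Step 1: Pole of order 2 at z = -9
Step 2: Res = lim d/dz [(z + 9)^2 * f(z)] as z -> -9
Step 3: (z + 9)^2 * f(z) = 15z + 2
Step 4: d/dz[15z + 2] = 15

15


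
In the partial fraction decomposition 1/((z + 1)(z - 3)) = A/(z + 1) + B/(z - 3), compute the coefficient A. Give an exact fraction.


Step 1: Multiply both sides by (z + 1) and set z = -1
Step 2: A = 1 / (-1 - 3)
Step 3: A = 1 / (-4)
Step 4: A = -1/4

-1/4


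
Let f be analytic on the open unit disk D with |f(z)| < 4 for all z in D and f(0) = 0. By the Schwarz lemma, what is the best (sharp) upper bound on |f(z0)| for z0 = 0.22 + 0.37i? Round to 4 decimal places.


Step 1: g = f/4 maps D -> D with g(0) = 0, so by the Schwarz lemma |g(z)| <= |z|, i.e. |f(z)| <= 4|z|; this is sharp (f(z) = 4z).
Step 2: |z0|^2 = 0.22^2 + 0.37^2 = 0.1853
Step 3: |z0| = sqrt(0.1853) = 0.430465
Step 4: Best bound = 4 * |z0| = 4 * 0.430465 = 1.7219

1.7219


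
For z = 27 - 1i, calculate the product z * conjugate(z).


Step 1: conj(z) = 27 + 1i
Step 2: z * conj(z) = 27^2 + (-1)^2
Step 3: = 729 + 1 = 730

730


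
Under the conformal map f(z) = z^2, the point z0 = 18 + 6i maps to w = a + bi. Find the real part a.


Step 1: z0 = 18 + 6i
Step 2: z0^2 = 18^2 - 6^2 + 216i
Step 3: real part = 324 - 36 = 288

288


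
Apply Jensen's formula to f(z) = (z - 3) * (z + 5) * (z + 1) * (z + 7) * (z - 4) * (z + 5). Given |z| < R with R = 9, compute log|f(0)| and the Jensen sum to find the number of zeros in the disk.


Jensen's formula: (1/2pi)*integral log|f(Re^it)|dt = log|f(0)| + sum_{|a_k|<R} log(R/|a_k|)
Step 1: f(0) = (-3) * 5 * 1 * 7 * (-4) * 5 = 2100
Step 2: log|f(0)| = log|3| + log|-5| + log|-1| + log|-7| + log|4| + log|-5| = 7.6497
Step 3: Zeros inside |z| < 9: 3, -5, -1, -7, 4, -5
Step 4: Jensen sum = log(9/3) + log(9/5) + log(9/1) + log(9/7) + log(9/4) + log(9/5) = 5.5337
Step 5: n(R) = number of terms in the Jensen sum = count of zeros inside |z| < 9 = 6

6


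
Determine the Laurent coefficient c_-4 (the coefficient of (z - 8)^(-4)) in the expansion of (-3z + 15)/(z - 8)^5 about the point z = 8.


Step 1: Write the numerator in powers of (z - 8): -3z + 15 = -3(z - 8) + (-3*8 + 15) = -3(z - 8) - 9
Step 2: Divide by (z - 8)^5: f(z) = -9(z - 8)^(-5) - 3(z - 8)^(-4)
Step 3: This finite sum is the Laurent series of f about z = 8.
Step 4: Coefficient of (z - 8)^(-4) = coefficient of (z - 8) in the re-centred numerator = -3

-3


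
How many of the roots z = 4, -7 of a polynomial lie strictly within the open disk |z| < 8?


Step 1: Check each root:
  z = 4: |4| = 4 < 8
  z = -7: |-7| = 7 < 8
Step 2: Count = 2

2


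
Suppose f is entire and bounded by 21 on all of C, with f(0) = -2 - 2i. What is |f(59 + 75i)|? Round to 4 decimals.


Step 1: By Liouville's theorem, a bounded entire function is constant.
Step 2: f(z) = f(0) = -2 - 2i for all z.
Step 3: |f(w)| = |-2 - 2i| = sqrt(4 + 4)
Step 4: = 2.8284

2.8284


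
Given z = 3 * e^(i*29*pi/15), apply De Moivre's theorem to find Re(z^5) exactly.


Step 1: By De Moivre's theorem, z^5 = 3^5 * e^(i*5*29*pi/15) = 243 * (cos(29*pi/3) + i*sin(29*pi/3))
Step 2: |z|^5 = 3^5 = 243
Step 3: Reduce the angle mod 2*pi: 29*pi/3 - 8*pi = 5*pi/3
Step 4: cos(5*pi/3) = 1/2
Step 5: Re(z^5) = 243 * 1/2 = 243/2

243/2


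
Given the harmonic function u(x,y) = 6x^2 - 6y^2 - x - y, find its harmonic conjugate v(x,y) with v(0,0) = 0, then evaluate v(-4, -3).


Step 1: v_x = -u_y = 12y + 1
Step 2: v_y = u_x = 12x - 1
Step 3: v = 12xy + x - y + C
Step 4: v(0,0) = 0 => C = 0
Step 5: v(-4, -3) = 143

143


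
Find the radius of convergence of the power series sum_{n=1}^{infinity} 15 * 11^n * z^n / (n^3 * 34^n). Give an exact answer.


Step 1: General term a_n = 15 * 11^n / (n^3 * 34^n)
Step 2: By the root test, |a_n|^(1/n) = 15^(1/n) * 11 / (n^(3/n) * 34) -> 11/34 as n -> infinity (since 15^(1/n) -> 1 and n^(3/n) -> 1)
Step 3: R = 1/lim|a_n|^(1/n) = 34/11

34/11


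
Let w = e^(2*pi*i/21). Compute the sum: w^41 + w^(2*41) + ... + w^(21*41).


Step 1: The sum sum_{j=1}^{n} w^(k*j) equals n if n | k, else 0.
Step 2: Here n = 21, k = 41
Step 3: Does n divide k? 21 | 41 -> False
Step 4: Sum = 0

0


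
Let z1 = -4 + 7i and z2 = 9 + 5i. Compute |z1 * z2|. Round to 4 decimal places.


Step 1: |z1| = sqrt((-4)^2 + 7^2) = sqrt(65)
Step 2: |z2| = sqrt(9^2 + 5^2) = sqrt(106)
Step 3: |z1*z2| = |z1|*|z2| = sqrt(65) * sqrt(106) = sqrt(65 * 106) = sqrt(6890)
Step 4: = 83.006

83.006


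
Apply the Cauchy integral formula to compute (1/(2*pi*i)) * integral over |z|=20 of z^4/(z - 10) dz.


Step 1: f(z) = z^4, a = 10 is inside |z| = 20
Step 2: By Cauchy integral formula: (1/(2pi*i)) * integral = f(a)
Step 3: f(10) = 10^4 = 10000

10000


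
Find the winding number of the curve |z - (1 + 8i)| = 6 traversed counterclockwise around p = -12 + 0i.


Step 1: Center c = (1, 8), radius = 6
Step 2: |p - c|^2 = (-13)^2 + (-8)^2 = 233
Step 3: r^2 = 36
Step 4: |p-c| > r so winding number = 0

0


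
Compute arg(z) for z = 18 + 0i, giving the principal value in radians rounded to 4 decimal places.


Step 1: z = 18 + 0i
Step 2: arg(z) = atan2(0, 18)
Step 3: arg(z) = 0.0

0.0


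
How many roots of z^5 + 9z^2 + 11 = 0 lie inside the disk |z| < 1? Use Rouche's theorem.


Step 1: On |z| = 1 the three terms have sizes |z^5| = 1^5 = 1, |9z^2| = 9*1^2 = 9, |11| = 11
Step 2: The dominant term is g(z) = 11; let h(z) = z^5 + 9z^2 so f = g + h
Step 3: On |z| = 1: |g| = 11 and |h| <= 1 + 9 = 10
Step 4: Since 11 > 10, |h| < |g| on |z| = 1, so by Rouche f has the same number of zeros as g inside |z| < 1
Step 5: g(z) = 11 is a nonzero constant with no zeros inside |z| < 1. Answer = 0

0


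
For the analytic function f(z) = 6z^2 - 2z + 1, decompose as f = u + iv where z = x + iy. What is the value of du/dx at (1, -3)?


Step 1: f(z) = 6(x+iy)^2 - 2(x+iy) + 1
Step 2: u = 6(x^2 - y^2) - 2x + 1
Step 3: u_x = 12x - 2
Step 4: At (1, -3): u_x = 12 - 2 = 10

10


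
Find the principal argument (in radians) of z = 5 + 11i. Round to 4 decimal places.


Step 1: z = 5 + 11i
Step 2: arg(z) = atan2(11, 5)
Step 3: arg(z) = 1.1442

1.1442


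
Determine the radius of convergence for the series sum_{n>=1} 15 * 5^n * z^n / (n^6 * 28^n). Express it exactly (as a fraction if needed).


Step 1: General term a_n = 15 * 5^n / (n^6 * 28^n)
Step 2: By the root test, |a_n|^(1/n) = 15^(1/n) * 5 / (n^(6/n) * 28) -> 5/28 as n -> infinity (since 15^(1/n) -> 1 and n^(6/n) -> 1)
Step 3: R = 1/lim|a_n|^(1/n) = 28/5

28/5


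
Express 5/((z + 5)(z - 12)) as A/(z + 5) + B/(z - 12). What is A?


Step 1: Multiply both sides by (z + 5) and set z = -5
Step 2: A = 5 / (-5 - 12)
Step 3: A = 5 / (-17)
Step 4: A = -5/17

-5/17


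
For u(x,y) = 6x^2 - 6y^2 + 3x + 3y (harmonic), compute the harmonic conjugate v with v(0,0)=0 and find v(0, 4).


Step 1: v_x = -u_y = 12y - 3
Step 2: v_y = u_x = 12x + 3
Step 3: v = 12xy - 3x + 3y + C
Step 4: v(0,0) = 0 => C = 0
Step 5: v(0, 4) = 12

12


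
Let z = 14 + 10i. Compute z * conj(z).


Step 1: conj(z) = 14 - 10i
Step 2: z * conj(z) = 14^2 + 10^2
Step 3: = 196 + 100 = 296

296


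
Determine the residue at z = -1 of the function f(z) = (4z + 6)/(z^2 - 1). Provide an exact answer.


Step 1: Q(z) = z^2 - 1 = (z + 1)(z - 1)
Step 2: Q'(z) = 2z
Step 3: Q'(-1) = -2, P(-1) = 2
Step 4: Res = P(-1)/Q'(-1) = 2/(-2) = -1

-1


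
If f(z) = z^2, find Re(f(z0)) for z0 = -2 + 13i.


Step 1: z0 = -2 + 13i
Step 2: z0^2 = (-2)^2 - 13^2 - 52i
Step 3: real part = 4 - 169 = -165

-165


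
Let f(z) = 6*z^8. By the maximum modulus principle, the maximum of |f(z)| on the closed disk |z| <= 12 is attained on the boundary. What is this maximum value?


Step 1: On |z| = 12, |f(z)| = 6 * |z|^8 = 6 * 12^8
Step 2: By maximum modulus principle, maximum is on boundary.
Step 3: Maximum = 6 * 429981696 = 2579890176

2579890176


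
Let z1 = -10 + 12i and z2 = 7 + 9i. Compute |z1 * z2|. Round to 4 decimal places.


Step 1: |z1| = sqrt((-10)^2 + 12^2) = sqrt(244)
Step 2: |z2| = sqrt(7^2 + 9^2) = sqrt(130)
Step 3: |z1*z2| = |z1|*|z2| = sqrt(244) * sqrt(130) = sqrt(244 * 130) = sqrt(31720)
Step 4: = 178.1011

178.1011


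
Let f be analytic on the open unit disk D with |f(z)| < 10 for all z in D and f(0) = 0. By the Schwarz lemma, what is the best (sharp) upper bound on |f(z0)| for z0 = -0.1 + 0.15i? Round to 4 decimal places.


Step 1: g = f/10 maps D -> D with g(0) = 0, so by the Schwarz lemma |g(z)| <= |z|, i.e. |f(z)| <= 10|z|; this is sharp (f(z) = 10z).
Step 2: |z0|^2 = (-0.1)^2 + 0.15^2 = 0.0325
Step 3: |z0| = sqrt(0.0325) = 0.180278
Step 4: Best bound = 10 * |z0| = 10 * 0.180278 = 1.8028

1.8028


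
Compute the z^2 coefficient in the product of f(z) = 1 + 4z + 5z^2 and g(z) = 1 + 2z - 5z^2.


Step 1: z^2 term in f*g comes from: (1)*(-5z^2) + (4z)*(2z) + (5z^2)*(1)
Step 2: = -5 + 8 + 5
Step 3: = 8

8


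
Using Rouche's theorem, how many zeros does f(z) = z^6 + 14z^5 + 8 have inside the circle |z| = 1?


Step 1: On |z| = 1 the three terms have sizes |z^6| = 1^6 = 1, |14z^5| = 14*1^5 = 14, |8| = 8
Step 2: The dominant term is g(z) = 14z^5; let h(z) = z^6 + 8 so f = g + h
Step 3: On |z| = 1: |g| = 14 and |h| <= 1 + 8 = 9
Step 4: Since 14 > 9, |h| < |g| on |z| = 1, so by Rouche f has the same number of zeros as g inside |z| < 1
Step 5: g(z) = 14z^5 has 5 zeros (at the origin, multiplicity 5) inside |z| < 1. Answer = 5

5


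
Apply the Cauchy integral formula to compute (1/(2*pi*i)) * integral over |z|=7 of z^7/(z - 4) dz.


Step 1: f(z) = z^7, a = 4 is inside |z| = 7
Step 2: By Cauchy integral formula: (1/(2pi*i)) * integral = f(a)
Step 3: f(4) = 4^7 = 16384

16384


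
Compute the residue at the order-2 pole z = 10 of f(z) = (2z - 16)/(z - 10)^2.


Step 1: Pole of order 2 at z = 10
Step 2: Res = lim d/dz [(z - 10)^2 * f(z)] as z -> 10
Step 3: (z - 10)^2 * f(z) = 2z - 16
Step 4: d/dz[2z - 16] = 2

2


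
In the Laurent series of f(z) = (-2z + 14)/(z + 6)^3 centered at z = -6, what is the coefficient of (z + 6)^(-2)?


Step 1: Write the numerator in powers of (z + 6): -2z + 14 = -2(z + 6) + (-2*(-6) + 14) = -2(z + 6) + 26
Step 2: Divide by (z + 6)^3: f(z) = 26(z + 6)^(-3) - 2(z + 6)^(-2)
Step 3: This finite sum is the Laurent series of f about z = -6.
Step 4: Coefficient of (z + 6)^(-2) = coefficient of (z + 6) in the re-centred numerator = -2

-2


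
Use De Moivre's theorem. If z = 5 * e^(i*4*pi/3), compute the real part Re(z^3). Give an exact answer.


Step 1: By De Moivre's theorem, z^3 = 5^3 * e^(i*3*4*pi/3) = 125 * (cos(4*pi) + i*sin(4*pi))
Step 2: |z|^3 = 5^3 = 125
Step 3: Reduce the angle mod 2*pi: 4*pi - 4*pi = 0
Step 4: cos(0) = 1
Step 5: Re(z^3) = 125 * 1 = 125

125
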